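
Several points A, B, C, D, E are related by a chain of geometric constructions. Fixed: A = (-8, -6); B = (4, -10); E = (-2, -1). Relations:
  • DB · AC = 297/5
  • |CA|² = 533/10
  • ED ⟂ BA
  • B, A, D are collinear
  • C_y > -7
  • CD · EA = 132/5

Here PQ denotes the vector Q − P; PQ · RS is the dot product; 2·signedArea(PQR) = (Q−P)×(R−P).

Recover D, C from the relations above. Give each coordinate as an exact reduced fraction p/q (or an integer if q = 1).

1. D_x = -41/10  [B, A, D are collinear ∩ ED ⟂ BA]
2. D_y = -73/10  [B, A, D are collinear ∩ ED ⟂ BA]
   → D = (-41/10, -73/10)
3. C_x = -7/10  [CD · EA = 132/5 ∩ DB · AC = 297/5]
4. C_y = -61/10  [CD · EA = 132/5 ∩ DB · AC = 297/5]
   → C = (-7/10, -61/10)

C = (-7/10, -61/10)
D = (-41/10, -73/10)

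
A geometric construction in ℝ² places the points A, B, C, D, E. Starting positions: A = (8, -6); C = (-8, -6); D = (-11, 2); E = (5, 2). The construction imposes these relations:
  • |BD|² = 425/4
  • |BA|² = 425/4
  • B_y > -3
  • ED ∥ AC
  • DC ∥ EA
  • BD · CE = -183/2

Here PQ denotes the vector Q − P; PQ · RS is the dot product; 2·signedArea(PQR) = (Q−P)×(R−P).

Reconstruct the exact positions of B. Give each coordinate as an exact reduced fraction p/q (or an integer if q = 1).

B = (-3/2, -2)

1. B_x = -3/2  [line -13·x + -8·y + -71/2 = 0 ∩ |BA|² = 425/4]
2. B_y = -2  [line -13·x + -8·y + -71/2 = 0 ∩ |BA|² = 425/4]
   → B = (-3/2, -2)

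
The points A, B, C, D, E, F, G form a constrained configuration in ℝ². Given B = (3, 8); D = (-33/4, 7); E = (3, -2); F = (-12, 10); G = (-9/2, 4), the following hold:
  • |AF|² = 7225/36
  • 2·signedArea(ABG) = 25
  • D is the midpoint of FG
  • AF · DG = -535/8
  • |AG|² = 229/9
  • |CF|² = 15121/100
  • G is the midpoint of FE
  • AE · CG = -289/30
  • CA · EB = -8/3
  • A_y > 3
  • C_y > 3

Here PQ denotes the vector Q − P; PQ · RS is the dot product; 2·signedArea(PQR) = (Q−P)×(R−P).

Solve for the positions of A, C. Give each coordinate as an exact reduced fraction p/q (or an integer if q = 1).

A = (1/2, 10/3)
C = (-3/2, 18/5)

1. A_x = 1/2  [AF · DG = -535/8 ∩ 2·signedArea(ABG) = 25]
2. A_y = 10/3  [AF · DG = -535/8 ∩ 2·signedArea(ABG) = 25]
   → A = (1/2, 10/3)
3. C_x = -3/2  [AE · CG = -289/30 ∩ CA · EB = -8/3]
4. C_y = 18/5  [AE · CG = -289/30 ∩ CA · EB = -8/3]
   → C = (-3/2, 18/5)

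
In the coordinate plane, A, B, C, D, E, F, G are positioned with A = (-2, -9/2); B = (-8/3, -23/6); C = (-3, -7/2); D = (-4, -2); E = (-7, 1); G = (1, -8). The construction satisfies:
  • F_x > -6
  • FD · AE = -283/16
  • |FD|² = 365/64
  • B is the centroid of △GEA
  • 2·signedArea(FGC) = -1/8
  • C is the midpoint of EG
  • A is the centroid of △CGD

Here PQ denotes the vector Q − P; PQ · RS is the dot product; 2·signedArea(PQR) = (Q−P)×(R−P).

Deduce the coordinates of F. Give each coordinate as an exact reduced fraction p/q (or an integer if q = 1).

F = (-23/4, -3/8)

1. F_x = -23/4  [2·signedArea(FGC) = -1/8 ∩ FD · AE = -283/16]
2. F_y = -3/8  [2·signedArea(FGC) = -1/8 ∩ FD · AE = -283/16]
   → F = (-23/4, -3/8)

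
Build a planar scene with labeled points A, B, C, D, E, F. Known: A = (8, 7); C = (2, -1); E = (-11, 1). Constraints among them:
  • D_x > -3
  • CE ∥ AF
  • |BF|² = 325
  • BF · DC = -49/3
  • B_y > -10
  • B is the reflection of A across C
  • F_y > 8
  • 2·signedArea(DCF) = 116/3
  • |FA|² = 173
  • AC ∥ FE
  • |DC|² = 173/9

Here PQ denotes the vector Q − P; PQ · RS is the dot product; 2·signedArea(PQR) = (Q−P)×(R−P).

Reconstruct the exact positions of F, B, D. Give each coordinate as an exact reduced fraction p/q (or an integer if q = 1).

1. F_x = -5  [AC ∥ FE ∩ CE ∥ AF]
2. F_y = 9  [AC ∥ FE ∩ CE ∥ AF]
   → F = (-5, 9)
3. B_x = -4  [B is the reflection of A across C]
4. B_y = -9  [B is the reflection of A across C]
   → B = (-4, -9)
5. D_x = -7/3  [2·signedArea(DCF) = 116/3 ∩ BF · DC = -49/3]
6. D_y = -1/3  [2·signedArea(DCF) = 116/3 ∩ BF · DC = -49/3]
   → D = (-7/3, -1/3)

B = (-4, -9)
D = (-7/3, -1/3)
F = (-5, 9)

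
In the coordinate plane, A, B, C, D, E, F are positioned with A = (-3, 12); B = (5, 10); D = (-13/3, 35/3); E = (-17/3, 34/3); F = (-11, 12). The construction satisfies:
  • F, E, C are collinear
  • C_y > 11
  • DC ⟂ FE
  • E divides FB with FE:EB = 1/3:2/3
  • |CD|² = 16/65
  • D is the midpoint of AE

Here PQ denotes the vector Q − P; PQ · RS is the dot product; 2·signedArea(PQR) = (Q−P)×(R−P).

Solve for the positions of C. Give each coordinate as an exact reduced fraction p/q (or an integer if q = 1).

1. C_x = -857/195  [F, E, C are collinear ∩ DC ⟂ FE]
2. C_y = 2179/195  [F, E, C are collinear ∩ DC ⟂ FE]
   → C = (-857/195, 2179/195)

C = (-857/195, 2179/195)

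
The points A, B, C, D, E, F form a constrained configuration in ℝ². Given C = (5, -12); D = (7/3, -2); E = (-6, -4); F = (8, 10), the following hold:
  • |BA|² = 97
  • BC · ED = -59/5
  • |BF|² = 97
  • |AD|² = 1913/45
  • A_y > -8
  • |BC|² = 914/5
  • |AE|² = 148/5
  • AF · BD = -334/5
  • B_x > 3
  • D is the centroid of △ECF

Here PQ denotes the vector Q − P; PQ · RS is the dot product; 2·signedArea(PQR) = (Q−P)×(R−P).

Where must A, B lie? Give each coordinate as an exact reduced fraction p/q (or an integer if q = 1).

1. B_x = 16/5  [line -25/3·x + -2·y + 442/15 = 0 ∩ |BF|² = 97]
2. B_y = 7/5  [line -25/3·x + -2·y + 442/15 = 0 ∩ |BF|² = 97]
   → B = (16/5, 7/5)
3. A_x = -8/5  [line 13/15·x + 17/5·y + 388/15 = 0 ∩ |AD|² = 1913/45]
4. A_y = -36/5  [line 13/15·x + 17/5·y + 388/15 = 0 ∩ |AD|² = 1913/45]
   → A = (-8/5, -36/5)

A = (-8/5, -36/5)
B = (16/5, 7/5)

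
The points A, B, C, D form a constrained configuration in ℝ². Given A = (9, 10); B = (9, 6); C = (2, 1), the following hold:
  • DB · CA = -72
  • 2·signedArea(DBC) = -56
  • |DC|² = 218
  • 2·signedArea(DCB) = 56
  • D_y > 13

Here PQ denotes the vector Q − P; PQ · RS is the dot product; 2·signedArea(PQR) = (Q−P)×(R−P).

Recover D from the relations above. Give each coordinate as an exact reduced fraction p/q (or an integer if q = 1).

1. D_x = 9  [2·signedArea(DCB) = 56 ∩ DB · CA = -72]
2. D_y = 14  [2·signedArea(DCB) = 56 ∩ DB · CA = -72]
   → D = (9, 14)

D = (9, 14)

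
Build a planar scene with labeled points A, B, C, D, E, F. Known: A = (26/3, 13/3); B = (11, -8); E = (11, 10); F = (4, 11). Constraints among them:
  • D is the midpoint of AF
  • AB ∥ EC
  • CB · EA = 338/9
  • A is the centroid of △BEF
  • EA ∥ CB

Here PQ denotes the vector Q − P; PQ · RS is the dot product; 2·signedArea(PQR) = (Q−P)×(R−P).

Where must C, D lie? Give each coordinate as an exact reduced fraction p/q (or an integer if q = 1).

C = (40/3, -7/3)
D = (19/3, 23/3)

1. C_x = 40/3  [EA ∥ CB ∩ AB ∥ EC]
2. C_y = -7/3  [EA ∥ CB ∩ AB ∥ EC]
   → C = (40/3, -7/3)
3. D_x = 19/3  [D is the midpoint of AF]
4. D_y = 23/3  [D is the midpoint of AF]
   → D = (19/3, 23/3)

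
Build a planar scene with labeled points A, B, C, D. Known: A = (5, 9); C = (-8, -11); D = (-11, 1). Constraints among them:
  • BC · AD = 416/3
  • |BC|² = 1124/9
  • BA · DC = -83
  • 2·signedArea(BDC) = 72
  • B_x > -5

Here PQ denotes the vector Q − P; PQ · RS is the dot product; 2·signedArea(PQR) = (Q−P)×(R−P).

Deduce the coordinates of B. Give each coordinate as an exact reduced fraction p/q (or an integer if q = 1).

1. B_x = -14/3  [2·signedArea(BDC) = 72 ∩ BC · AD = 416/3]
2. B_y = -1/3  [2·signedArea(BDC) = 72 ∩ BC · AD = 416/3]
   → B = (-14/3, -1/3)

B = (-14/3, -1/3)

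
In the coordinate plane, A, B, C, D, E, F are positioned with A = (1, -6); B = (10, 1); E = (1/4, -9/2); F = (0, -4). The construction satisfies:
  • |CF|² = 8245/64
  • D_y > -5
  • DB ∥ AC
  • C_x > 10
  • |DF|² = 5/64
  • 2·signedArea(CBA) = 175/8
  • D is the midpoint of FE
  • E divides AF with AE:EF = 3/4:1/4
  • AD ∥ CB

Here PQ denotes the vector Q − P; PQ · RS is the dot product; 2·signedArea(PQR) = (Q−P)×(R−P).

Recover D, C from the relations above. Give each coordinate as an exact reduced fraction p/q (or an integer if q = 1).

1. D_x = 1/8  [D is the midpoint of FE]
2. D_y = -17/4  [D is the midpoint of FE]
   → D = (1/8, -17/4)
3. C_x = 87/8  [AD ∥ CB ∩ DB ∥ AC]
4. C_y = -3/4  [AD ∥ CB ∩ DB ∥ AC]
   → C = (87/8, -3/4)

C = (87/8, -3/4)
D = (1/8, -17/4)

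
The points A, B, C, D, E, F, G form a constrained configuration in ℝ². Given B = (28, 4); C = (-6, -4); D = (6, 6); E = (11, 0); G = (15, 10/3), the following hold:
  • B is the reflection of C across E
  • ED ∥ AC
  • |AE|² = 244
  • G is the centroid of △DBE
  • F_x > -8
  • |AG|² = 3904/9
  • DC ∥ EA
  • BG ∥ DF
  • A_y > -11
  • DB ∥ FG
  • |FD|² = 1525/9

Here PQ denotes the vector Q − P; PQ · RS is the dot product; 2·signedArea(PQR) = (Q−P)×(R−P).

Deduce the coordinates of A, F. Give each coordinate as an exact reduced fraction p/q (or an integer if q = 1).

1. A_x = -1  [ED ∥ AC ∩ DC ∥ EA]
2. A_y = -10  [ED ∥ AC ∩ DC ∥ EA]
   → A = (-1, -10)
3. F_x = -7  [DB ∥ FG ∩ BG ∥ DF]
4. F_y = 16/3  [DB ∥ FG ∩ BG ∥ DF]
   → F = (-7, 16/3)

A = (-1, -10)
F = (-7, 16/3)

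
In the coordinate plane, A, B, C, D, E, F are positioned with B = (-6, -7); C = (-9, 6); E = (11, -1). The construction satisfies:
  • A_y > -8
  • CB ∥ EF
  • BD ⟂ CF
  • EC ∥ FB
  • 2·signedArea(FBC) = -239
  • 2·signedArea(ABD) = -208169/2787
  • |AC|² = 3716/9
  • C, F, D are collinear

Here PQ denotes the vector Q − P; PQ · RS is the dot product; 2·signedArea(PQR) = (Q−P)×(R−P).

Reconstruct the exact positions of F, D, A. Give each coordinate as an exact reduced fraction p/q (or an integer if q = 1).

A = (19/3, -22/3)
D = (-794/929, -1006/929)
F = (14, -14)

1. F_x = 14  [EC ∥ FB ∩ CB ∥ EF]
2. F_y = -14  [EC ∥ FB ∩ CB ∥ EF]
   → F = (14, -14)
3. D_x = -794/929  [C, F, D are collinear ∩ BD ⟂ CF]
4. D_y = -1006/929  [C, F, D are collinear ∩ BD ⟂ CF]
   → D = (-794/929, -1006/929)
5. A_x = 19/3  [line -5497/929·x + 4780/929·y + 209603/2787 = 0 ∩ |AC|² = 3716/9]
6. A_y = -22/3  [line -5497/929·x + 4780/929·y + 209603/2787 = 0 ∩ |AC|² = 3716/9]
   → A = (19/3, -22/3)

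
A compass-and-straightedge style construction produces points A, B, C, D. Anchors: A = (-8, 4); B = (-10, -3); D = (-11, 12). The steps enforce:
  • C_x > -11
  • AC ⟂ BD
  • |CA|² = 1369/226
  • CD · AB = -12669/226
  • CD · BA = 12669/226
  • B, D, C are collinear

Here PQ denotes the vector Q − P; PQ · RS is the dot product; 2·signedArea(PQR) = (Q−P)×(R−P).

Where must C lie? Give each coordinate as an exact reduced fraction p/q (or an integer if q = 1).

C = (-2363/226, 867/226)

1. C_x = -2363/226  [B, D, C are collinear ∩ AC ⟂ BD]
2. C_y = 867/226  [B, D, C are collinear ∩ AC ⟂ BD]
   → C = (-2363/226, 867/226)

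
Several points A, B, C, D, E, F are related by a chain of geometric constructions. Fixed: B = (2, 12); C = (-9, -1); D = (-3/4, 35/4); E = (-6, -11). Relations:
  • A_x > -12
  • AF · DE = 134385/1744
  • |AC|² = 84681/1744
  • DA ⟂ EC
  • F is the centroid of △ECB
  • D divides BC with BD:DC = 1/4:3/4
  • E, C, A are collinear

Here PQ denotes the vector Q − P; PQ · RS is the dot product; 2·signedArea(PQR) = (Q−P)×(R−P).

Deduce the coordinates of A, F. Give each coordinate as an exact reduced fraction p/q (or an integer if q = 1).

1. A_x = -4797/436  [E, C, A are collinear ∩ DA ⟂ EC]
2. A_y = 1237/218  [E, C, A are collinear ∩ DA ⟂ EC]
   → A = (-4797/436, 1237/218)
3. F_x = -13/3  [F is the centroid of △ECB]
4. F_y = 0  [F is the centroid of △ECB]
   → F = (-13/3, 0)

A = (-4797/436, 1237/218)
F = (-13/3, 0)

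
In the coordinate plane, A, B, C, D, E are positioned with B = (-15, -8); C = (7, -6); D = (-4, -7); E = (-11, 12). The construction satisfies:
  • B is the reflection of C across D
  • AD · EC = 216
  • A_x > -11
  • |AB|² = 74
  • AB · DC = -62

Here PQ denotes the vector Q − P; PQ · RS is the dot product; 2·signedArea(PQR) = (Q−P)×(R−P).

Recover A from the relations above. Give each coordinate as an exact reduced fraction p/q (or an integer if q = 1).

1. A_x = -10  [AB · DC = -62 ∩ AD · EC = 216]
2. A_y = -1  [AB · DC = -62 ∩ AD · EC = 216]
   → A = (-10, -1)

A = (-10, -1)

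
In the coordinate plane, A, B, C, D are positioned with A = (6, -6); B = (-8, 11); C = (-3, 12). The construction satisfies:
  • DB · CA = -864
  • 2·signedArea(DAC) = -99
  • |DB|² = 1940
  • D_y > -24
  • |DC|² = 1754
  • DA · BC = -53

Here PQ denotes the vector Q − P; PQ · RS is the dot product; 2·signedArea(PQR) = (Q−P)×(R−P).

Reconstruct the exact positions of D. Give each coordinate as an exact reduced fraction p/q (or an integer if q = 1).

1. D_x = 20  [2·signedArea(DAC) = -99 ∩ DA · BC = -53]
2. D_y = -23  [2·signedArea(DAC) = -99 ∩ DA · BC = -53]
   → D = (20, -23)

D = (20, -23)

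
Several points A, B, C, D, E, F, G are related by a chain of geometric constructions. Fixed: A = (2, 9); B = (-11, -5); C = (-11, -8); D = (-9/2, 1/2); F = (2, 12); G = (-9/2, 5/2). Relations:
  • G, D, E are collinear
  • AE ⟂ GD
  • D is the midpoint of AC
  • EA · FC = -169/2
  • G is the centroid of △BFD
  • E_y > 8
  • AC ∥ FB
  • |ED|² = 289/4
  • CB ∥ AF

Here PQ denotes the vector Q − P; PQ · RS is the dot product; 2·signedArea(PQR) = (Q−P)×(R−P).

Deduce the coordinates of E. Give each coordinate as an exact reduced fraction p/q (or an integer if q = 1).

1. E_x = -9/2  [G, D, E are collinear ∩ AE ⟂ GD]
2. E_y = 9  [G, D, E are collinear ∩ AE ⟂ GD]
   → E = (-9/2, 9)

E = (-9/2, 9)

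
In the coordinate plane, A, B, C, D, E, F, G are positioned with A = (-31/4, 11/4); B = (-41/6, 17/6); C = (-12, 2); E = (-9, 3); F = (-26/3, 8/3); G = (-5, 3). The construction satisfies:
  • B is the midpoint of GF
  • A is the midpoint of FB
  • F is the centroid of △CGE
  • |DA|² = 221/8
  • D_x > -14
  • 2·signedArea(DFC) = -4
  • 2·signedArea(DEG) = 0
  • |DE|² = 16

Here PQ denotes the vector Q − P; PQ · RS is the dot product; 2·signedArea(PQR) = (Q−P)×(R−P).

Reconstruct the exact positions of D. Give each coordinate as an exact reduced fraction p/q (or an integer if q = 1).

D = (-13, 3)

1. D_x = -13  [2·signedArea(DEG) = 0 ∩ 2·signedArea(DFC) = -4]
2. D_y = 3  [2·signedArea(DEG) = 0 ∩ 2·signedArea(DFC) = -4]
   → D = (-13, 3)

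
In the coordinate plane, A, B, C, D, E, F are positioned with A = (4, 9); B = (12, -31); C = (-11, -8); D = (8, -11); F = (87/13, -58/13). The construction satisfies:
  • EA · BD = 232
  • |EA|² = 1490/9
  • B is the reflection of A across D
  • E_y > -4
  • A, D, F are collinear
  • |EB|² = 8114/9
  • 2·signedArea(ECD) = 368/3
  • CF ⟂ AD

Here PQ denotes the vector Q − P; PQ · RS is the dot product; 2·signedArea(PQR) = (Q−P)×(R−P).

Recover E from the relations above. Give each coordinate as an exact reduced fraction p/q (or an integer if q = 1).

1. E_x = 1/3  [2·signedArea(ECD) = 368/3 ∩ EA · BD = 232]
2. E_y = -10/3  [2·signedArea(ECD) = 368/3 ∩ EA · BD = 232]
   → E = (1/3, -10/3)

E = (1/3, -10/3)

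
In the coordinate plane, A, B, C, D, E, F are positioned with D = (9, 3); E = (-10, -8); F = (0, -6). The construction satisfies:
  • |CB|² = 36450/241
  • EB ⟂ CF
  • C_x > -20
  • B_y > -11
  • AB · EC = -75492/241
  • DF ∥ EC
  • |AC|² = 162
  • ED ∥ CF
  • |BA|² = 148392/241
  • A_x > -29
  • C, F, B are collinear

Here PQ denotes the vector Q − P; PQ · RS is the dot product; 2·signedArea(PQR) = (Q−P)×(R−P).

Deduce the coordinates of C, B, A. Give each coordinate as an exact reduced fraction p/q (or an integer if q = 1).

1. C_x = -19  [ED ∥ CF ∩ DF ∥ EC]
2. C_y = -17  [ED ∥ CF ∩ DF ∥ EC]
   → C = (-19, -17)
3. B_x = -2014/241  [C, F, B are collinear ∩ EB ⟂ CF]
4. B_y = -2612/241  [C, F, B are collinear ∩ EB ⟂ CF]
   → B = (-2014/241, -2612/241)
5. A_x = -28  [line 9·x + 9·y + 486 = 0 ∩ |AC|² = 162]
6. A_y = -26  [line 9·x + 9·y + 486 = 0 ∩ |AC|² = 162]
   → A = (-28, -26)

A = (-28, -26)
B = (-2014/241, -2612/241)
C = (-19, -17)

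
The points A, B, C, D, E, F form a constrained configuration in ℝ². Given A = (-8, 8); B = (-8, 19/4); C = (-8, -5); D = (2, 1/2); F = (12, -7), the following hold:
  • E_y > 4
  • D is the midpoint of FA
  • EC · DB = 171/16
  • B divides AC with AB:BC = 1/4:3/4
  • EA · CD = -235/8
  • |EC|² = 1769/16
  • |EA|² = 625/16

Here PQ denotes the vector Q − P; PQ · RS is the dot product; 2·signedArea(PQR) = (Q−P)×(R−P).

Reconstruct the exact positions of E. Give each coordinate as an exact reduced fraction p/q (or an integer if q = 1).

1. E_x = -3  [EC · DB = 171/16 ∩ EA · CD = -235/8]
2. E_y = 17/4  [EC · DB = 171/16 ∩ EA · CD = -235/8]
   → E = (-3, 17/4)

E = (-3, 17/4)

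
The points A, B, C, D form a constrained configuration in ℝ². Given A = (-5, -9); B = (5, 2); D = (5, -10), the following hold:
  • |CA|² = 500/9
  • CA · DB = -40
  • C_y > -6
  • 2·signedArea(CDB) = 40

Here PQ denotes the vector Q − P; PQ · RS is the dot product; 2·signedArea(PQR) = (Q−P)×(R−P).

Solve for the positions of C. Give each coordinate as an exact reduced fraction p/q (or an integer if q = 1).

1. C_x = 5/3  [2·signedArea(CDB) = 40 ∩ CA · DB = -40]
2. C_y = -17/3  [2·signedArea(CDB) = 40 ∩ CA · DB = -40]
   → C = (5/3, -17/3)

C = (5/3, -17/3)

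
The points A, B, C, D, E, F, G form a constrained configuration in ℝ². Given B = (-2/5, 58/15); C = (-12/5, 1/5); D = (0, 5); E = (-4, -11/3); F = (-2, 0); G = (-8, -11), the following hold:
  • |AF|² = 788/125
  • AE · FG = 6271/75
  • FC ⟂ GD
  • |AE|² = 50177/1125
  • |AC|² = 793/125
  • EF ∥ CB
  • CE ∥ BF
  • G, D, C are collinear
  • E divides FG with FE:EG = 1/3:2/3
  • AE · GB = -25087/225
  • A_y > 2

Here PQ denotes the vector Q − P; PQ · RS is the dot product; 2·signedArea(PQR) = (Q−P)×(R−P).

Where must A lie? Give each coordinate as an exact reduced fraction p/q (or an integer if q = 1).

1. A_x = -26/25  [AE · FG = 6271/75 ∩ AE · GB = -25087/225]
2. A_y = 58/25  [AE · FG = 6271/75 ∩ AE · GB = -25087/225]
   → A = (-26/25, 58/25)

A = (-26/25, 58/25)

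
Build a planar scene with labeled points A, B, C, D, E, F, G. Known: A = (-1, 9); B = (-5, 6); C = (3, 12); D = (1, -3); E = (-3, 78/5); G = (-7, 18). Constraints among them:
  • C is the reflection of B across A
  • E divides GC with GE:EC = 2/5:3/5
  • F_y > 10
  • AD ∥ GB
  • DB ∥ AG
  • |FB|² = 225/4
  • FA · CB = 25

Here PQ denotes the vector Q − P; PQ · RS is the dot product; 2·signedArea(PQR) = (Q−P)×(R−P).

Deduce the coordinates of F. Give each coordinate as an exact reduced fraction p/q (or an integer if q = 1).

1. F_x = 1  [line 8·x + 6·y + -71 = 0 ∩ |FB|² = 225/4]
2. F_y = 21/2  [line 8·x + 6·y + -71 = 0 ∩ |FB|² = 225/4]
   → F = (1, 21/2)

F = (1, 21/2)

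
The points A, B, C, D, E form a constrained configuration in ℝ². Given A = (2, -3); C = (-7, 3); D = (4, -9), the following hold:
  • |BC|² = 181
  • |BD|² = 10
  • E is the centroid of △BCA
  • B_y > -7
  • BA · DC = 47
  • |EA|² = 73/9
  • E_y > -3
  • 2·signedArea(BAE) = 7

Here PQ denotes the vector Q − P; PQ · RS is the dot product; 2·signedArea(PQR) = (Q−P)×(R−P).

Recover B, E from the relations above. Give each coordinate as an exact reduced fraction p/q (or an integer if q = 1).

B = (3, -6)
E = (-2/3, -2)

1. B_x = 3  [line 11·x + -12·y + -105 = 0 ∩ |BC|² = 181]
2. B_y = -6  [line 11·x + -12·y + -105 = 0 ∩ |BC|² = 181]
   → B = (3, -6)
3. E_x = -2/3  [E is the centroid of △BCA]
4. E_y = -2  [E is the centroid of △BCA]
   → E = (-2/3, -2)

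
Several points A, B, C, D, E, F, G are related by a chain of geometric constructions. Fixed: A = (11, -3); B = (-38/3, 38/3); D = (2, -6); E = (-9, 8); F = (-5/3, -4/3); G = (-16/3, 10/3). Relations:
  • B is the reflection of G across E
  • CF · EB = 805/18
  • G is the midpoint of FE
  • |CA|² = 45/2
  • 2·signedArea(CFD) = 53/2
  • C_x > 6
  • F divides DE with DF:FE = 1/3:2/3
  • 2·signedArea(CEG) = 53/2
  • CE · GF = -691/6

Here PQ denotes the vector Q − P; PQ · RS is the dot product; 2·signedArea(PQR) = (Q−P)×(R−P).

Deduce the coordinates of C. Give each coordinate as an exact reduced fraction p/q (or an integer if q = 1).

1. C_x = 13/2  [2·signedArea(CFD) = 53/2 ∩ CF · EB = 805/18]
2. C_y = -9/2  [2·signedArea(CFD) = 53/2 ∩ CF · EB = 805/18]
   → C = (13/2, -9/2)

C = (13/2, -9/2)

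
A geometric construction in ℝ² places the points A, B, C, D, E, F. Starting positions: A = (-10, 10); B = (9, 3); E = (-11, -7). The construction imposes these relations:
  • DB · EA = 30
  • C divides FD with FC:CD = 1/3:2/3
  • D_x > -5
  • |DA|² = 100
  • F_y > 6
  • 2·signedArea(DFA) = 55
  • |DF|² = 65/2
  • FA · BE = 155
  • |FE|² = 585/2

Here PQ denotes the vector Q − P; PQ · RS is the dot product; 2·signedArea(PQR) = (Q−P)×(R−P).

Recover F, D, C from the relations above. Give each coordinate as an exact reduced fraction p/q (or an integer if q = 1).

1. F_x = -1/2  [line 20·x + 10·y + -55 = 0 ∩ |FE|² = 585/2]
2. F_y = 13/2  [line 20·x + 10·y + -55 = 0 ∩ |FE|² = 585/2]
   → F = (-1/2, 13/2)
3. D_x = -4  [2·signedArea(DFA) = 55 ∩ DB · EA = 30]
4. D_y = 2  [2·signedArea(DFA) = 55 ∩ DB · EA = 30]
   → D = (-4, 2)
5. C_x = -5/3  [C divides FD with FC:CD = 1/3:2/3]
6. C_y = 5  [C divides FD with FC:CD = 1/3:2/3]
   → C = (-5/3, 5)

C = (-5/3, 5)
D = (-4, 2)
F = (-1/2, 13/2)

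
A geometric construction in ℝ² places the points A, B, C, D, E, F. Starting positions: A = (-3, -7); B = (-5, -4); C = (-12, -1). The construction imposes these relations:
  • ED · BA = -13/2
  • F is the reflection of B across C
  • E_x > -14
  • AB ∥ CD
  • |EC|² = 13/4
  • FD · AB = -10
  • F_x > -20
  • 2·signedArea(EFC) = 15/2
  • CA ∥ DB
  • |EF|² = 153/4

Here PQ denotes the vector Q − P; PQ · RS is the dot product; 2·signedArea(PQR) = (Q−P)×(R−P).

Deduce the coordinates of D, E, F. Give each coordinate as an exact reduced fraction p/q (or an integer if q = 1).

1. D_x = -14  [CA ∥ DB ∩ AB ∥ CD]
2. D_y = 2  [CA ∥ DB ∩ AB ∥ CD]
   → D = (-14, 2)
3. E_x = -13  [line -2·x + 3·y + -55/2 = 0 ∩ |EC|² = 13/4]
4. E_y = 1/2  [line -2·x + 3·y + -55/2 = 0 ∩ |EC|² = 13/4]
   → E = (-13, 1/2)
5. F_x = -19  [2·signedArea(EFC) = 15/2 ∩ F is the reflection of B across C]
6. F_y = 2  [2·signedArea(EFC) = 15/2 ∩ F is the reflection of B across C]
   → F = (-19, 2)

D = (-14, 2)
E = (-13, 1/2)
F = (-19, 2)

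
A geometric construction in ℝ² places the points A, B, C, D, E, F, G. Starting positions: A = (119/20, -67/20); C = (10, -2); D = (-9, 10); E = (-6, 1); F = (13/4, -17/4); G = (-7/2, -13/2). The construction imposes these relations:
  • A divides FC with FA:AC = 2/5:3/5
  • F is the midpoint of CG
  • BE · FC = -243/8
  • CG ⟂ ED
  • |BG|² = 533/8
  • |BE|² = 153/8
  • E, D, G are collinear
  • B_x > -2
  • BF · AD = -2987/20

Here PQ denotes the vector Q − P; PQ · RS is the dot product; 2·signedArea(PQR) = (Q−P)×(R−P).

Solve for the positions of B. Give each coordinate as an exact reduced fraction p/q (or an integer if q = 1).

1. B_x = -33/20  [BE · FC = -243/8 ∩ BF · AD = -2987/20]
2. B_y = 29/20  [BE · FC = -243/8 ∩ BF · AD = -2987/20]
   → B = (-33/20, 29/20)

B = (-33/20, 29/20)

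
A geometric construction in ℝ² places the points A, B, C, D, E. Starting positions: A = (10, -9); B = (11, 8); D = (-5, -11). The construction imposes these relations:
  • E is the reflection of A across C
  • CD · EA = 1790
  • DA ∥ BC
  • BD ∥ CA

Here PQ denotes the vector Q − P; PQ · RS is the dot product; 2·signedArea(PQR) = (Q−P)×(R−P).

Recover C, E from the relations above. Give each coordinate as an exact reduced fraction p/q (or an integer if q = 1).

1. C_x = 26  [BD ∥ CA ∩ DA ∥ BC]
2. C_y = 10  [BD ∥ CA ∩ DA ∥ BC]
   → C = (26, 10)
3. E_x = 42  [E is the reflection of A across C]
4. E_y = 29  [E is the reflection of A across C]
   → E = (42, 29)

C = (26, 10)
E = (42, 29)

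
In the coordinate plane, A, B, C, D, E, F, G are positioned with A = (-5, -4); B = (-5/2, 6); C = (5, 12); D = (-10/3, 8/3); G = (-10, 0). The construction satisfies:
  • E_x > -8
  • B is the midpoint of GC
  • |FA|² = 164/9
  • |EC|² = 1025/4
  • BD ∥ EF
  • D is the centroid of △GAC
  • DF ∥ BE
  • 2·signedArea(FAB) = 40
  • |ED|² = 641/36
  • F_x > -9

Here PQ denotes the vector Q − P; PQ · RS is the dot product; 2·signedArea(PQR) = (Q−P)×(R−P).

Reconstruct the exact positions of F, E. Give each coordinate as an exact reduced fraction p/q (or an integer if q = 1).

E = (-15/2, 2)
F = (-25/3, -4/3)

1. F_x = -25/3  [line -10·x + 5/2·y + -80 = 0 ∩ |FA|² = 164/9]
2. F_y = -4/3  [line -10·x + 5/2·y + -80 = 0 ∩ |FA|² = 164/9]
   → F = (-25/3, -4/3)
3. E_x = -15/2  [BD ∥ EF ∩ DF ∥ BE]
4. E_y = 2  [BD ∥ EF ∩ DF ∥ BE]
   → E = (-15/2, 2)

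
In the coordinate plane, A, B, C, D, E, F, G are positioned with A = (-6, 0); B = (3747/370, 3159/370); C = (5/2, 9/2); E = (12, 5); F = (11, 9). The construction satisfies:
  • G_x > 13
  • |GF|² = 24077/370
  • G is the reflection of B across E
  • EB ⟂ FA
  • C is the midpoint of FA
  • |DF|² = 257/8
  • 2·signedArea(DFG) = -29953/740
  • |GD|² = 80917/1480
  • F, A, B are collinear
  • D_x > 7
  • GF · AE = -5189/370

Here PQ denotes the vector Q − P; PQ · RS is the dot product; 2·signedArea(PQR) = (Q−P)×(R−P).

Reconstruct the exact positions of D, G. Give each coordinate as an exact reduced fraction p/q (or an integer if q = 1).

D = (29/4, 19/4)
G = (5133/370, 541/370)

1. G_x = 5133/370  [G is the reflection of B across E]
2. G_y = 541/370  [G is the reflection of B across E]
   → G = (5133/370, 541/370)
3. D_x = 29/4  [line 2789/370·x + 1063/370·y + -50539/740 = 0 ∩ |DF|² = 257/8]
4. D_y = 19/4  [line 2789/370·x + 1063/370·y + -50539/740 = 0 ∩ |DF|² = 257/8]
   → D = (29/4, 19/4)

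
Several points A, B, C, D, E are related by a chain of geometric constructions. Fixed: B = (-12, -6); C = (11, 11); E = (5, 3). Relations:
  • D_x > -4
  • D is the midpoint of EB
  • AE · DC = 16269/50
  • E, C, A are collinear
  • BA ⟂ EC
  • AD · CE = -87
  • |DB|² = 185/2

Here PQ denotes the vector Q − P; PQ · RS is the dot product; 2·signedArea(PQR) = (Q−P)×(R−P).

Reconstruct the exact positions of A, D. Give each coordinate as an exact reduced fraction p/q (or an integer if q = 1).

A = (-136/25, -273/25)
D = (-7/2, -3/2)

1. A_x = -136/25  [E, C, A are collinear ∩ BA ⟂ EC]
2. A_y = -273/25  [E, C, A are collinear ∩ BA ⟂ EC]
   → A = (-136/25, -273/25)
3. D_x = -7/2  [D is the midpoint of EB]
4. D_y = -3/2  [D is the midpoint of EB]
   → D = (-7/2, -3/2)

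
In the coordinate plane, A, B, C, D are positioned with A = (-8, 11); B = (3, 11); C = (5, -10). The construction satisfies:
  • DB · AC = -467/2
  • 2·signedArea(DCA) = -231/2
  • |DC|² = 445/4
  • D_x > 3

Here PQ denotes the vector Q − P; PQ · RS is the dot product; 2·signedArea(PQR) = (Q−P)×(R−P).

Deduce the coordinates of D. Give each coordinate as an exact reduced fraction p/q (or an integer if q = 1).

1. D_x = 4  [DB · AC = -467/2 ∩ 2·signedArea(DCA) = -231/2]
2. D_y = 1/2  [DB · AC = -467/2 ∩ 2·signedArea(DCA) = -231/2]
   → D = (4, 1/2)

D = (4, 1/2)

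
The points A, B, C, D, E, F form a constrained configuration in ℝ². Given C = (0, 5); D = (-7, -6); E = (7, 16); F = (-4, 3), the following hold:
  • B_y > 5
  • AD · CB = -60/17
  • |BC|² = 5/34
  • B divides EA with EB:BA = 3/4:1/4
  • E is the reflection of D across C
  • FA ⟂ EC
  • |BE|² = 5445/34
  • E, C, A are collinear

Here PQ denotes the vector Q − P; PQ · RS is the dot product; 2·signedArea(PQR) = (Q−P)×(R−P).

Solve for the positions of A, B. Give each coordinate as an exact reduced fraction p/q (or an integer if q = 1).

1. A_x = -35/17  [E, C, A are collinear ∩ FA ⟂ EC]
2. A_y = 30/17  [E, C, A are collinear ∩ FA ⟂ EC]
   → A = (-35/17, 30/17)
3. B_x = 7/34  [B divides EA with EB:BA = 3/4:1/4]
4. B_y = 181/34  [B divides EA with EB:BA = 3/4:1/4]
   → B = (7/34, 181/34)

A = (-35/17, 30/17)
B = (7/34, 181/34)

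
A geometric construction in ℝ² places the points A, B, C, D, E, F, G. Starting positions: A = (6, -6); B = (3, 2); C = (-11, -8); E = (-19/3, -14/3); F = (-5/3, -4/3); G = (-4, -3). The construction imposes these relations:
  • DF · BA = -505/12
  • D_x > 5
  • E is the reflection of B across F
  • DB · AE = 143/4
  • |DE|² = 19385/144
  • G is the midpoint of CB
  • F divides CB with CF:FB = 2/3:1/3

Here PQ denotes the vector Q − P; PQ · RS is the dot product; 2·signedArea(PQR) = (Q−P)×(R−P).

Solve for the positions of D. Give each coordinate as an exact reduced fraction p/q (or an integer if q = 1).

1. D_x = 21/4  [DB · AE = 143/4 ∩ DF · BA = -505/12]
2. D_y = -4  [DB · AE = 143/4 ∩ DF · BA = -505/12]
   → D = (21/4, -4)

D = (21/4, -4)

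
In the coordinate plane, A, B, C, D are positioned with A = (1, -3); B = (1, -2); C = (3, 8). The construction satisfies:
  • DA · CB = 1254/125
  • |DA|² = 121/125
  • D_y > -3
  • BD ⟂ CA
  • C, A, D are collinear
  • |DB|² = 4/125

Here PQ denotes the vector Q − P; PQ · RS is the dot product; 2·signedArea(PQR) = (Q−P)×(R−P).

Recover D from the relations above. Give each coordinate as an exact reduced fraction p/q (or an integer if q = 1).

1. D_x = 147/125  [C, A, D are collinear ∩ BD ⟂ CA]
2. D_y = -254/125  [C, A, D are collinear ∩ BD ⟂ CA]
   → D = (147/125, -254/125)

D = (147/125, -254/125)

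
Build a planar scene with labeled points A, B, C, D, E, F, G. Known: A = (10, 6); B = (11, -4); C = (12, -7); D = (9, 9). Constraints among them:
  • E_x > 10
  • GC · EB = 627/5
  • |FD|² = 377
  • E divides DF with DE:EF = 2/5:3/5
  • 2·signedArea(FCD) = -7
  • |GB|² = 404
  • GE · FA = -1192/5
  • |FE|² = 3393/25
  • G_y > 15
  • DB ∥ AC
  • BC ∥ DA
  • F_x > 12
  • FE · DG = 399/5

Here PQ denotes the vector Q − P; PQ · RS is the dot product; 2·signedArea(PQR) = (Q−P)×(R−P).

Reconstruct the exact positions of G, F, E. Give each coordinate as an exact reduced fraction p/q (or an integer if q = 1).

E = (53/5, 7/5)
F = (13, -10)
G = (9, 16)

1. F_x = 13  [line -16·x + -3·y + 178 = 0 ∩ |FD|² = 377]
2. F_y = -10  [line -16·x + -3·y + 178 = 0 ∩ |FD|² = 377]
   → F = (13, -10)
3. E_x = 53/5  [E divides DF with DE:EF = 2/5:3/5]
4. E_y = 7/5  [E divides DF with DE:EF = 2/5:3/5]
   → E = (53/5, 7/5)
5. G_x = 9  [GE · FA = -1192/5 ∩ FE · DG = 399/5]
6. G_y = 16  [GE · FA = -1192/5 ∩ FE · DG = 399/5]
   → G = (9, 16)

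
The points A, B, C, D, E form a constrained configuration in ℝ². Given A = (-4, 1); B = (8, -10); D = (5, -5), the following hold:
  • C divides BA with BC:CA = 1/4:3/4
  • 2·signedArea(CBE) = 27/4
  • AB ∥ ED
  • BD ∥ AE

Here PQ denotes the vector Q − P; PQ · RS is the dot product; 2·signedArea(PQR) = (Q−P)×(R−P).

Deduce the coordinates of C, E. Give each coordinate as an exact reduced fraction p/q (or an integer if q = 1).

C = (5, -29/4)
E = (-7, 6)

1. C_x = 5  [C divides BA with BC:CA = 1/4:3/4]
2. C_y = -29/4  [C divides BA with BC:CA = 1/4:3/4]
   → C = (5, -29/4)
3. E_x = -7  [AB ∥ ED ∩ BD ∥ AE]
4. E_y = 6  [AB ∥ ED ∩ BD ∥ AE]
   → E = (-7, 6)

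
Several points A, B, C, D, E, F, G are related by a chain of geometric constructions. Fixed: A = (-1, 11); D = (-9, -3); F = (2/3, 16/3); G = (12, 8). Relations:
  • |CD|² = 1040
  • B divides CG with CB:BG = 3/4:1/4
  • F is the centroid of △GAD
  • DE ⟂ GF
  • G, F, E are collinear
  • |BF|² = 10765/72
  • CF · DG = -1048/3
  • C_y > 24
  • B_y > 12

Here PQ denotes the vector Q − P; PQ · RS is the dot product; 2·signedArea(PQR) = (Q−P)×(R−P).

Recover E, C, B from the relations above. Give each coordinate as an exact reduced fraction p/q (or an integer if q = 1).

B = (43/4, 49/4)
C = (7, 25)
E = (-3157/305, 836/305)

1. E_x = -3157/305  [G, F, E are collinear ∩ DE ⟂ GF]
2. E_y = 836/305  [G, F, E are collinear ∩ DE ⟂ GF]
   → E = (-3157/305, 836/305)
3. C_x = 7  [line -21·x + -11·y + 422 = 0 ∩ |CD|² = 1040]
4. C_y = 25  [line -21·x + -11·y + 422 = 0 ∩ |CD|² = 1040]
   → C = (7, 25)
5. B_x = 43/4  [B divides CG with CB:BG = 3/4:1/4]
6. B_y = 49/4  [B divides CG with CB:BG = 3/4:1/4]
   → B = (43/4, 49/4)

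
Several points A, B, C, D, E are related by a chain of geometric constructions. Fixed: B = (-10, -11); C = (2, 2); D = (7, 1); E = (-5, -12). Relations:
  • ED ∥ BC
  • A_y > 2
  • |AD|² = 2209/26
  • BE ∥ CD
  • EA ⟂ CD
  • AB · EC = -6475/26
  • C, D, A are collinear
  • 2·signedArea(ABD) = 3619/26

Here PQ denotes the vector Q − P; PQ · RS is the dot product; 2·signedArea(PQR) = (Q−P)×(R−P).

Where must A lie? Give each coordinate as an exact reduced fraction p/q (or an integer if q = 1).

A = (-53/26, 73/26)

1. A_x = -53/26  [C, D, A are collinear ∩ EA ⟂ CD]
2. A_y = 73/26  [C, D, A are collinear ∩ EA ⟂ CD]
   → A = (-53/26, 73/26)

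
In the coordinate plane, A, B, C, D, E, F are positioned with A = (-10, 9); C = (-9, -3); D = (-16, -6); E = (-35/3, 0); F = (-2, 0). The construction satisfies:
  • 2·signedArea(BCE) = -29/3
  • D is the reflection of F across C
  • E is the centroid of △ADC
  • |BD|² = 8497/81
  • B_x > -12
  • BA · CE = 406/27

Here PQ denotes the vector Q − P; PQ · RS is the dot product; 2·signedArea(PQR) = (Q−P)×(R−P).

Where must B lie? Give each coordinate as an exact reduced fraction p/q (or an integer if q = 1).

1. B_x = -100/9  [BA · CE = 406/27 ∩ 2·signedArea(BCE) = -29/3]
2. B_y = 3  [BA · CE = 406/27 ∩ 2·signedArea(BCE) = -29/3]
   → B = (-100/9, 3)

B = (-100/9, 3)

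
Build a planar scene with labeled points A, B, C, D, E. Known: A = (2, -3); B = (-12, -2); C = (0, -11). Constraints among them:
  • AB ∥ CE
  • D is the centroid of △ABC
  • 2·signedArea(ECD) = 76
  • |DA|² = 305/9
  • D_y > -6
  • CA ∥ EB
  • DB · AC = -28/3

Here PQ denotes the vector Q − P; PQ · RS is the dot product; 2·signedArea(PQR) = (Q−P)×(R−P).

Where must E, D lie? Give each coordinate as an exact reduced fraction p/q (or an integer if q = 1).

D = (-10/3, -16/3)
E = (-14, -10)

1. E_x = -14  [CA ∥ EB ∩ AB ∥ CE]
2. E_y = -10  [CA ∥ EB ∩ AB ∥ CE]
   → E = (-14, -10)
3. D_x = -10/3  [D is the centroid of △ABC]
4. D_y = -16/3  [D is the centroid of △ABC]
   → D = (-10/3, -16/3)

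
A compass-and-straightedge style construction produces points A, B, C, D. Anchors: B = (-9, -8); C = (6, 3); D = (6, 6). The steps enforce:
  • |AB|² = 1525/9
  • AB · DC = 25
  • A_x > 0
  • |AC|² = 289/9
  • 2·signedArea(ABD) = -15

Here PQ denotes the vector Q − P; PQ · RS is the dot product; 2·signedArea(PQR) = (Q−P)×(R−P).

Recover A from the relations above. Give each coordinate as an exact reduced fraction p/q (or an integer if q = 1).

1. A_x = 1  [AB · DC = 25 ∩ 2·signedArea(ABD) = -15]
2. A_y = 1/3  [AB · DC = 25 ∩ 2·signedArea(ABD) = -15]
   → A = (1, 1/3)

A = (1, 1/3)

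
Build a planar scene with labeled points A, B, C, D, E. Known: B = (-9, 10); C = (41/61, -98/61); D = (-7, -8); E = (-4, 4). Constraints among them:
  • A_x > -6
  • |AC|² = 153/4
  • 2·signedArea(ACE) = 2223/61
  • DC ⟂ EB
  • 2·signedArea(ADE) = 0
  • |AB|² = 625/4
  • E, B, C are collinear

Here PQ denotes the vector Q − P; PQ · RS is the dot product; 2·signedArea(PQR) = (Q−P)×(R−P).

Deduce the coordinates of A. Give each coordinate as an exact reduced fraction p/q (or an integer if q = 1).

A = (-11/2, -2)

1. A_x = -11/2  [2·signedArea(ADE) = 0 ∩ 2·signedArea(ACE) = 2223/61]
2. A_y = -2  [2·signedArea(ADE) = 0 ∩ 2·signedArea(ACE) = 2223/61]
   → A = (-11/2, -2)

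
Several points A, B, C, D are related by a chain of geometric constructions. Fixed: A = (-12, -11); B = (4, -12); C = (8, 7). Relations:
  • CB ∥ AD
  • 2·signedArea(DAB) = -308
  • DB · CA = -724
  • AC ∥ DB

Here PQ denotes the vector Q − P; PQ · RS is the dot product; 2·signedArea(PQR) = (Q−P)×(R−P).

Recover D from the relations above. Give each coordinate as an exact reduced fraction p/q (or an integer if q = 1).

1. D_x = -16  [AC ∥ DB ∩ CB ∥ AD]
2. D_y = -30  [AC ∥ DB ∩ CB ∥ AD]
   → D = (-16, -30)

D = (-16, -30)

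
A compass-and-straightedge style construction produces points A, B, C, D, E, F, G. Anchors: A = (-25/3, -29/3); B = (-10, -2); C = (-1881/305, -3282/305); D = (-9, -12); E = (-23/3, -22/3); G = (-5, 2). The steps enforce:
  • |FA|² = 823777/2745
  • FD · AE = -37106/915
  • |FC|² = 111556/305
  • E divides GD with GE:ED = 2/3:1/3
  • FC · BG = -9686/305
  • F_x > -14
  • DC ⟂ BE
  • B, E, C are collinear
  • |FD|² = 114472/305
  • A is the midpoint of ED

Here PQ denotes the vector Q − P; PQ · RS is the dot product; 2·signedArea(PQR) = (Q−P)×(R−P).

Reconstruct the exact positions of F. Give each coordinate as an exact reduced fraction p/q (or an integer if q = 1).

1. F_x = -4219/305  [FC · BG = -9686/305 ∩ FD · AE = -37106/915]
2. F_y = 2062/305  [FC · BG = -9686/305 ∩ FD · AE = -37106/915]
   → F = (-4219/305, 2062/305)

F = (-4219/305, 2062/305)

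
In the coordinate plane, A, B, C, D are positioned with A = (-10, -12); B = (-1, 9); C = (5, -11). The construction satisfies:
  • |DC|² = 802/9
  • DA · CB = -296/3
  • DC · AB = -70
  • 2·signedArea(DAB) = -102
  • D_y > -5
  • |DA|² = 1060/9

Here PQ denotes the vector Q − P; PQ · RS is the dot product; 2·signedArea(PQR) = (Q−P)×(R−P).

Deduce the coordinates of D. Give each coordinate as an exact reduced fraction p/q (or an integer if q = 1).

1. D_x = -2  [DC · AB = -70 ∩ DA · CB = -296/3]
2. D_y = -14/3  [DC · AB = -70 ∩ DA · CB = -296/3]
   → D = (-2, -14/3)

D = (-2, -14/3)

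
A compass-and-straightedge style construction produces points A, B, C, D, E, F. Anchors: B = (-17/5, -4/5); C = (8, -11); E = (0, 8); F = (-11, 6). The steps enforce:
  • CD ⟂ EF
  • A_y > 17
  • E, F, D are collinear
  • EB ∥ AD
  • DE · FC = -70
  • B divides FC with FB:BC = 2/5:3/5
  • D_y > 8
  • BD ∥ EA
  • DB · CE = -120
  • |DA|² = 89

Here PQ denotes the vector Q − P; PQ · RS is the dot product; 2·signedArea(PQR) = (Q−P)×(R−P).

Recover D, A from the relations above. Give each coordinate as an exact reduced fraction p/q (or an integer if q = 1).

A = (39/5, 88/5)
D = (22/5, 44/5)

1. D_x = 22/5  [E, F, D are collinear ∩ CD ⟂ EF]
2. D_y = 44/5  [E, F, D are collinear ∩ CD ⟂ EF]
   → D = (22/5, 44/5)
3. A_x = 39/5  [EB ∥ AD ∩ BD ∥ EA]
4. A_y = 88/5  [EB ∥ AD ∩ BD ∥ EA]
   → A = (39/5, 88/5)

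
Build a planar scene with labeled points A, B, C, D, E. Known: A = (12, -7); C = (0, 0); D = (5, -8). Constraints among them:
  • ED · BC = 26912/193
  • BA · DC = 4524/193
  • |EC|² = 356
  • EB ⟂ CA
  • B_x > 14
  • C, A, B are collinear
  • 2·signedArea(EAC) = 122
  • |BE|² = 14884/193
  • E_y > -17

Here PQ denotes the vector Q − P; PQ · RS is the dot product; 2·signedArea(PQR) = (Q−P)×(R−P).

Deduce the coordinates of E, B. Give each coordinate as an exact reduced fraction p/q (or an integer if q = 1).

B = (2784/193, -1624/193)
E = (10, -16)

1. B_x = 2784/193  [C, A, B are collinear ∩ BA · DC = 4524/193]
2. B_y = -1624/193  [C, A, B are collinear ∩ BA · DC = 4524/193]
   → B = (2784/193, -1624/193)
3. E_x = 10  [ED · BC = 26912/193 ∩ 2·signedArea(EAC) = 122]
4. E_y = -16  [ED · BC = 26912/193 ∩ 2·signedArea(EAC) = 122]
   → E = (10, -16)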